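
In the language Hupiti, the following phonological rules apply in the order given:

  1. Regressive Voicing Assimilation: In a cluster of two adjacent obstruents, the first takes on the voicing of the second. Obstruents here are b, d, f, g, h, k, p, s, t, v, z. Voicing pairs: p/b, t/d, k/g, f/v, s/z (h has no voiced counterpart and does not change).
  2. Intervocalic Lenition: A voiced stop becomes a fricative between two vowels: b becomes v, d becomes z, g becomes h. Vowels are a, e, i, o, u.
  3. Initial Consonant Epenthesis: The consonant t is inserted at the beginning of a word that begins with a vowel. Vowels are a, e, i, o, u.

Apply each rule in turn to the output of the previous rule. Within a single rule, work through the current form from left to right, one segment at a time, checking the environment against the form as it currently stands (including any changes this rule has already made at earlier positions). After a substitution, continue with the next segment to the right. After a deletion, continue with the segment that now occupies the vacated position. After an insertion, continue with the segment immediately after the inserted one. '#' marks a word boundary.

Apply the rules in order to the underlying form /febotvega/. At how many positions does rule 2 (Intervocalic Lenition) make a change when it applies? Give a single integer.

1 Regressive Voicing Assimilation: [febotvega] → [febodvega]
2 Intervocalic Lenition: [febodvega] → [fevodveha]
3 Initial Consonant Epenthesis: no change — [fevodveha]
Rule 2 changed 2 position(s).

2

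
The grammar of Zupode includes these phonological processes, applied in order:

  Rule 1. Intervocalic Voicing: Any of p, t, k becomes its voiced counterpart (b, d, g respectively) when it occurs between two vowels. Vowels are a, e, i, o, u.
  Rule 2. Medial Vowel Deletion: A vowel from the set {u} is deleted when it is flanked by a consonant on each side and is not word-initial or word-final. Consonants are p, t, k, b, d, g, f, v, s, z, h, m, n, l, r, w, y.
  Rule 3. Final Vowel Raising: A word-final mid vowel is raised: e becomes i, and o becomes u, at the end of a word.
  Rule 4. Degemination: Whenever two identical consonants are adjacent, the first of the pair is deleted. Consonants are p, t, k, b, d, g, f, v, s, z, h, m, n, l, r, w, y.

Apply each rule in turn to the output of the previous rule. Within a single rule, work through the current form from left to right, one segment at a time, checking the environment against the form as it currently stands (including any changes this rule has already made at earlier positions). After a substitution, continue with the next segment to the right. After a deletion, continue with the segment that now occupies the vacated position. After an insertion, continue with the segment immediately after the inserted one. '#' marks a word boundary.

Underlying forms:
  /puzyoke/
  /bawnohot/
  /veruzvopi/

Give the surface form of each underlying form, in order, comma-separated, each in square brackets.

[pzyogi], [bawnohot], [verzvobi]

/puzyoke/:
  Rule 1 Intervocalic Voicing: [puzyoke] → [puzyoge]
  Rule 2 Medial Vowel Deletion: [puzyoge] → [pzyoge]
  Rule 3 Final Vowel Raising: [pzyoge] → [pzyogi]
  Rule 4 Degemination: no change — [pzyogi]
/bawnohot/:
  Rule 1 Intervocalic Voicing: no change — [bawnohot]
  Rule 2 Medial Vowel Deletion: no change — [bawnohot]
  Rule 3 Final Vowel Raising: no change — [bawnohot]
  Rule 4 Degemination: no change — [bawnohot]
/veruzvopi/:
  Rule 1 Intervocalic Voicing: [veruzvopi] → [veruzvobi]
  Rule 2 Medial Vowel Deletion: [veruzvobi] → [verzvobi]
  Rule 3 Final Vowel Raising: no change — [verzvobi]
  Rule 4 Degemination: no change — [verzvobi]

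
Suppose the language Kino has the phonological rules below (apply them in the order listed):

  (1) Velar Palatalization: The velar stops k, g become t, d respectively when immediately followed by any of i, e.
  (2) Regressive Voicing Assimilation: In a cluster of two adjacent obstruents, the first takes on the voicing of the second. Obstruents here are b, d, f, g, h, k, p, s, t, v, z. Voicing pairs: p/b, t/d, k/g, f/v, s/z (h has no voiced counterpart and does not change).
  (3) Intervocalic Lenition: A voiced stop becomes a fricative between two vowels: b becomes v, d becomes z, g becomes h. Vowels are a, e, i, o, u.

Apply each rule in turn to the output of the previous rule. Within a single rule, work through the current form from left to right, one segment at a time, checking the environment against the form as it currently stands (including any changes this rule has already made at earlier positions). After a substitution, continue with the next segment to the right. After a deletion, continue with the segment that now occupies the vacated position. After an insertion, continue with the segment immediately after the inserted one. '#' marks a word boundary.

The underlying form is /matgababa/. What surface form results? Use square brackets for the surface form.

(1) Velar Palatalization: no change — [matgababa]
(2) Regressive Voicing Assimilation: [matgababa] → [madgababa]
(3) Intervocalic Lenition: [madgababa] → [madgavava]

[madgavava]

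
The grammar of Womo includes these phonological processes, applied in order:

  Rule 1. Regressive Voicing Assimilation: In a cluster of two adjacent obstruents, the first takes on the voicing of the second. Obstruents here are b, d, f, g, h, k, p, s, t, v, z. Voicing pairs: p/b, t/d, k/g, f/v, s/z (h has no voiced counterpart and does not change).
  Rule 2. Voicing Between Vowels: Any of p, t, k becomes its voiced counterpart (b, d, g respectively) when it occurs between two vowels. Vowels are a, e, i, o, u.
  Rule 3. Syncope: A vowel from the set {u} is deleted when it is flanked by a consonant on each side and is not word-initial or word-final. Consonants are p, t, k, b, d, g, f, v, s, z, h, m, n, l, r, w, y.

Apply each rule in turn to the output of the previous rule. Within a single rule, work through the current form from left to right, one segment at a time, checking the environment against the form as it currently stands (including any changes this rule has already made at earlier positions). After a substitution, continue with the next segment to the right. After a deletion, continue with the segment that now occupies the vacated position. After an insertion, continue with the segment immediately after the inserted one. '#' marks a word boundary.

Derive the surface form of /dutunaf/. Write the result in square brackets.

Rule 1 Regressive Voicing Assimilation: no change — [dutunaf]
Rule 2 Voicing Between Vowels: [dutunaf] → [dudunaf]
Rule 3 Syncope: [dudunaf] → [ddnaf]

[ddnaf]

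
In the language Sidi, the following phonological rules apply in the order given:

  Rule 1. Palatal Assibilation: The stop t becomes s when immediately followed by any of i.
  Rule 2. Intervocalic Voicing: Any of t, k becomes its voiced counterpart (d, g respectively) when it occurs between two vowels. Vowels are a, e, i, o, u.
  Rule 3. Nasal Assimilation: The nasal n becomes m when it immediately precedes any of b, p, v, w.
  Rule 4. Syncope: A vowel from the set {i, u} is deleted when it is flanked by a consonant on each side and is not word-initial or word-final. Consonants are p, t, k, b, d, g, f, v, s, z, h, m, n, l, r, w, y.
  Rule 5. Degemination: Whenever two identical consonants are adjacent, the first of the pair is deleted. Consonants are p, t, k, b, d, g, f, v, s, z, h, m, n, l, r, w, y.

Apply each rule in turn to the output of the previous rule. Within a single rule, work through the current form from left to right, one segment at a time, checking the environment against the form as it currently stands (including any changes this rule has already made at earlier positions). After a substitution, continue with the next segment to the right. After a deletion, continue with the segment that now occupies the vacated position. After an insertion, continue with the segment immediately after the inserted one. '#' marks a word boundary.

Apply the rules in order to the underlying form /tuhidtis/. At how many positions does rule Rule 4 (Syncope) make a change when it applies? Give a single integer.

3

Rule 1 Palatal Assibilation: [tuhidtis] → [tuhidsis]
Rule 2 Intervocalic Voicing: no change — [tuhidsis]
Rule 3 Nasal Assimilation: no change — [tuhidsis]
Rule 4 Syncope: [tuhidsis] → [thdss]
Rule 5 Degemination: [thdss] → [thds]
Rule Rule 4 changed 3 position(s).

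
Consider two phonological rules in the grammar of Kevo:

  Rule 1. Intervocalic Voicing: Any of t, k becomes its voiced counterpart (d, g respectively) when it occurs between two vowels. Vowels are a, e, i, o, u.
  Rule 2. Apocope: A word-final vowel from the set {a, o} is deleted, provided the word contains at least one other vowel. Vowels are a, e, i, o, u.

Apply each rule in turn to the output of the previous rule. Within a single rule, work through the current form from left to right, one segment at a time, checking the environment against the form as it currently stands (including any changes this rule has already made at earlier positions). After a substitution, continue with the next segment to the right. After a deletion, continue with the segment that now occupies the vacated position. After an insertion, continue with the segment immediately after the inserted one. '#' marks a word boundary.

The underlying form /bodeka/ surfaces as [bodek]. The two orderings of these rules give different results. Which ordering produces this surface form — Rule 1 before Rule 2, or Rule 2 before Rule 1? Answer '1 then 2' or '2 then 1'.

Order 1 then 2:
  1 Intervocalic Voicing: [bodeka] → [bodega]
  2 Apocope: [bodega] → [bodeg]
  result: [bodeg]
Order 2 then 1:
  2 Apocope: [bodeka] → [bodek]
  1 Intervocalic Voicing: no change — [bodek]
  result: [bodek]

2 then 1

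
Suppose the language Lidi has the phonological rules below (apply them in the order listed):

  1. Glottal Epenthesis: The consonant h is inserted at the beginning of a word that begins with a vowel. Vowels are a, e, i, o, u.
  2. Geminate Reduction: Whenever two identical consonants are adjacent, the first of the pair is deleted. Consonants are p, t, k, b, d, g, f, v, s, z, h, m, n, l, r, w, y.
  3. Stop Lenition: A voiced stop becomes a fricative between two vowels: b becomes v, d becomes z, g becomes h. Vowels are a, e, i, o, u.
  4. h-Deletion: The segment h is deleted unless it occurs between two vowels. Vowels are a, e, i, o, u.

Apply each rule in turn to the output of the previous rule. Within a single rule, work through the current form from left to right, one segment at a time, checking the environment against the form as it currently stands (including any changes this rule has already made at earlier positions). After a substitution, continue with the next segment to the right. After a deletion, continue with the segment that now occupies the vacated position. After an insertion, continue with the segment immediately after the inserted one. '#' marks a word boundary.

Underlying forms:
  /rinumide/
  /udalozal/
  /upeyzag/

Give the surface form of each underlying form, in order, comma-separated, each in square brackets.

/rinumide/:
  1 Glottal Epenthesis: no change — [rinumide]
  2 Geminate Reduction: no change — [rinumide]
  3 Stop Lenition: [rinumide] → [rinumize]
  4 h-Deletion: no change — [rinumize]
/udalozal/:
  1 Glottal Epenthesis: [udalozal] → [hudalozal]
  2 Geminate Reduction: no change — [hudalozal]
  3 Stop Lenition: [hudalozal] → [huzalozal]
  4 h-Deletion: [huzalozal] → [uzalozal]
/upeyzag/:
  1 Glottal Epenthesis: [upeyzag] → [hupeyzag]
  2 Geminate Reduction: no change — [hupeyzag]
  3 Stop Lenition: no change — [hupeyzag]
  4 h-Deletion: [hupeyzag] → [upeyzag]

[rinumize], [uzalozal], [upeyzag]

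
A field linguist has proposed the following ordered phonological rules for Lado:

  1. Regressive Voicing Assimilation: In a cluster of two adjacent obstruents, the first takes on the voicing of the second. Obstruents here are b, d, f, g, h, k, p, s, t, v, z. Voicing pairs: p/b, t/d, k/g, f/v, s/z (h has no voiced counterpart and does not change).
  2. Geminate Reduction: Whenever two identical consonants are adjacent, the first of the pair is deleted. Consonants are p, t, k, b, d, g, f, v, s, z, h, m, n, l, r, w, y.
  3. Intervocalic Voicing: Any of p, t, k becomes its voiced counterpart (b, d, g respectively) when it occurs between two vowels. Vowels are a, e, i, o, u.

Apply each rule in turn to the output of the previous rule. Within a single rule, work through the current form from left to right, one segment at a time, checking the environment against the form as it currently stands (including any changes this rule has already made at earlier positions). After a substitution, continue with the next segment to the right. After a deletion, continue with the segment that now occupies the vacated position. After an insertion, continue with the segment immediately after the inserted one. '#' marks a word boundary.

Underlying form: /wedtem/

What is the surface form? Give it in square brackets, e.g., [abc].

[wedem]

1 Regressive Voicing Assimilation: [wedtem] → [wettem]
2 Geminate Reduction: [wettem] → [wetem]
3 Intervocalic Voicing: [wetem] → [wedem]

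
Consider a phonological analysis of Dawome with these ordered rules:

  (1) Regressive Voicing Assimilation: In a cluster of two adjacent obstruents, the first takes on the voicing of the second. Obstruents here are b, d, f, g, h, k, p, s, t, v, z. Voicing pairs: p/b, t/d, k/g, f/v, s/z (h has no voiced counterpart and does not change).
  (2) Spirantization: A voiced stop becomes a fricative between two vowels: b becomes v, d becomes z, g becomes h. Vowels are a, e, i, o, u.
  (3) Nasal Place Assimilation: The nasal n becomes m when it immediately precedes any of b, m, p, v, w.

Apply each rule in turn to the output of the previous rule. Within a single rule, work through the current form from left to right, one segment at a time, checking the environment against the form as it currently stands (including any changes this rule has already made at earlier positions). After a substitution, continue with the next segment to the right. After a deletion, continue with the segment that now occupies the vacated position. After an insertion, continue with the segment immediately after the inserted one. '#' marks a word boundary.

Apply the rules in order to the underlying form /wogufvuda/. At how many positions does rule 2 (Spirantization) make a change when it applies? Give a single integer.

(1) Regressive Voicing Assimilation: [wogufvuda] → [woguvvuda]
(2) Spirantization: [woguvvuda] → [wohuvvuza]
(3) Nasal Place Assimilation: no change — [wohuvvuza]
Rule 2 changed 2 position(s).

2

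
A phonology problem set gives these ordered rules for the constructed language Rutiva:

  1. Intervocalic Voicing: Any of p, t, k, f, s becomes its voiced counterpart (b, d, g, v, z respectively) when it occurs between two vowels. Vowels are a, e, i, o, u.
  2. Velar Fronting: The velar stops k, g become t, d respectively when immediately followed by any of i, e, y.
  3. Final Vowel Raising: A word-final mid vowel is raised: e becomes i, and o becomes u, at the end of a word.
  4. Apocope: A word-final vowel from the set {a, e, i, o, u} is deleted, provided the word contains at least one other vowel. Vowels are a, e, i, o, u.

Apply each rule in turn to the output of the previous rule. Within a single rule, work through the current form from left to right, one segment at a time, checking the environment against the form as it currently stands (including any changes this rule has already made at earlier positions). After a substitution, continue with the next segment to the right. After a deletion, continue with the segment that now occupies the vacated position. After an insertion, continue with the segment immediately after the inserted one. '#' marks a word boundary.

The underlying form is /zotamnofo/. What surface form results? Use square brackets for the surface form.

1 Intervocalic Voicing: [zotamnofo] → [zodamnovo]
2 Velar Fronting: no change — [zodamnovo]
3 Final Vowel Raising: [zodamnovo] → [zodamnovu]
4 Apocope: [zodamnovu] → [zodamnov]

[zodamnov]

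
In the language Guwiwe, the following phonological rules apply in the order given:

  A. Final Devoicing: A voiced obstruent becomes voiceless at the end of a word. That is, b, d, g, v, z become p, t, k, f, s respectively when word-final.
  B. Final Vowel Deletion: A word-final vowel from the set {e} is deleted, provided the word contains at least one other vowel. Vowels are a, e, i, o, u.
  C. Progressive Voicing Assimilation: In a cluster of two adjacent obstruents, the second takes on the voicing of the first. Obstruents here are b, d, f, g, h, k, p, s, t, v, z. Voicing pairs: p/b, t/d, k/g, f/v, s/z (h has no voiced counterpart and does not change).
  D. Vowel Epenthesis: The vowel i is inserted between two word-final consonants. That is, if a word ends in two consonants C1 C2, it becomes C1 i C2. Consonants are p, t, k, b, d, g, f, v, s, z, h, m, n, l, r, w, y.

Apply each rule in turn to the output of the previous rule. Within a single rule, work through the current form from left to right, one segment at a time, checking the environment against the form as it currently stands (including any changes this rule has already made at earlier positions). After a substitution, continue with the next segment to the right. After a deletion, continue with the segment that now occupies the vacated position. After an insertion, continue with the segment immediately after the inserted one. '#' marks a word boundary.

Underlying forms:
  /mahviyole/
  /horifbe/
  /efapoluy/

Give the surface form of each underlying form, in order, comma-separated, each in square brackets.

/mahviyole/:
  A Final Devoicing: no change — [mahviyole]
  B Final Vowel Deletion: [mahviyole] → [mahviyol]
  C Progressive Voicing Assimilation: [mahviyol] → [mahfiyol]
  D Vowel Epenthesis: no change — [mahfiyol]
/horifbe/:
  A Final Devoicing: no change — [horifbe]
  B Final Vowel Deletion: [horifbe] → [horifb]
  C Progressive Voicing Assimilation: [horifb] → [horifp]
  D Vowel Epenthesis: [horifp] → [horifip]
/efapoluy/:
  A Final Devoicing: no change — [efapoluy]
  B Final Vowel Deletion: no change — [efapoluy]
  C Progressive Voicing Assimilation: no change — [efapoluy]
  D Vowel Epenthesis: no change — [efapoluy]

[mahfiyol], [horifip], [efapoluy]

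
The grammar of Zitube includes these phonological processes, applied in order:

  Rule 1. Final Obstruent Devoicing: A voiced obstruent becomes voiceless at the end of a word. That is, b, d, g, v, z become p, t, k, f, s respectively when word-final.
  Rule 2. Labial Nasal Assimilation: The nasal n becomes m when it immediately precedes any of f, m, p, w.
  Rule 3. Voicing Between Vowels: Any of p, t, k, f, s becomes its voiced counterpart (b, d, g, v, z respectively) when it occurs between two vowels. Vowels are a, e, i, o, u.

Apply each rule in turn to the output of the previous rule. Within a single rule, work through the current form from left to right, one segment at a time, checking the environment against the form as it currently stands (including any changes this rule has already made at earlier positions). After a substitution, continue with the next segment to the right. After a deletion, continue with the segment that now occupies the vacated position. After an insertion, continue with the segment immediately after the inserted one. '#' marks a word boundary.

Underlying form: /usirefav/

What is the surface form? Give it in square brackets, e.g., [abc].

Rule 1 Final Obstruent Devoicing: [usirefav] → [usirefaf]
Rule 2 Labial Nasal Assimilation: no change — [usirefaf]
Rule 3 Voicing Between Vowels: [usirefaf] → [uzirevaf]

[uzirevaf]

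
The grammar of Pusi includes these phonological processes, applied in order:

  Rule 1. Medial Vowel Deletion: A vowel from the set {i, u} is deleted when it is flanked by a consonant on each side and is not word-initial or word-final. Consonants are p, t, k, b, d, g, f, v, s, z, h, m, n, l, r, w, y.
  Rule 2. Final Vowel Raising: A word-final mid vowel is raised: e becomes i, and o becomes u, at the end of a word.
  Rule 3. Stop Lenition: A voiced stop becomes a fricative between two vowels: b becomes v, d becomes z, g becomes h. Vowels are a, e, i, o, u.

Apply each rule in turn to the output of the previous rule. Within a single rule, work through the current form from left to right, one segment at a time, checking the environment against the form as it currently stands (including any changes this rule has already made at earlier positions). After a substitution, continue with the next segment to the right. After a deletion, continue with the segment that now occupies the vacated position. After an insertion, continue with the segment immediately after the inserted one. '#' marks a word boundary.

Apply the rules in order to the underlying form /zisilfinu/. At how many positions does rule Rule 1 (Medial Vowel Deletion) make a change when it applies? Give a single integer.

Rule 1 Medial Vowel Deletion: [zisilfinu] → [zslfnu]
Rule 2 Final Vowel Raising: no change — [zslfnu]
Rule 3 Stop Lenition: no change — [zslfnu]
Rule Rule 1 changed 3 position(s).

3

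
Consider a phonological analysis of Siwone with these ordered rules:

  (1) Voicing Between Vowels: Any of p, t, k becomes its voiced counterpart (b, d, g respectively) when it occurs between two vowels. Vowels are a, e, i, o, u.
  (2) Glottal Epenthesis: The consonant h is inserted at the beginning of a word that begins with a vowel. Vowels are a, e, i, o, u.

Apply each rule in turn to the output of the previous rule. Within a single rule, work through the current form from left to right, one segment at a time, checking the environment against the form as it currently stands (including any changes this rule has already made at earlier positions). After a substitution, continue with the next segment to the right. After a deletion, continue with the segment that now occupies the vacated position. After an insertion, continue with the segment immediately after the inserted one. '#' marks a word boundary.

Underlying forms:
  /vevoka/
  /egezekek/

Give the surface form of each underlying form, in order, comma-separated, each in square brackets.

[vevoga], [hegezegek]

/vevoka/:
  (1) Voicing Between Vowels: [vevoka] → [vevoga]
  (2) Glottal Epenthesis: no change — [vevoga]
/egezekek/:
  (1) Voicing Between Vowels: [egezekek] → [egezegek]
  (2) Glottal Epenthesis: [egezegek] → [hegezegek]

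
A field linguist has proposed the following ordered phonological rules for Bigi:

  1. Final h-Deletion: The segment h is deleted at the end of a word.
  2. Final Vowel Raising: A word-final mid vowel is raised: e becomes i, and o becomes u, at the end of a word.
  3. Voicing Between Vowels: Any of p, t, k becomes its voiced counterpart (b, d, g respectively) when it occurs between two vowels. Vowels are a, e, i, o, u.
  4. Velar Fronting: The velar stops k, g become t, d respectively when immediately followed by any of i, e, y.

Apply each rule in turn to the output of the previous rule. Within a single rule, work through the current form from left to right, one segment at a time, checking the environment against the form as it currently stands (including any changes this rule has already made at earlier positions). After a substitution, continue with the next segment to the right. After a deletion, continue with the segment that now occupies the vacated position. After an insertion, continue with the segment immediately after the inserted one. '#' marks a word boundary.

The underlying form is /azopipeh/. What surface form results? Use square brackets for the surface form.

1 Final h-Deletion: [azopipeh] → [azopipe]
2 Final Vowel Raising: [azopipe] → [azopipi]
3 Voicing Between Vowels: [azopipi] → [azobibi]
4 Velar Fronting: no change — [azobibi]

[azobibi]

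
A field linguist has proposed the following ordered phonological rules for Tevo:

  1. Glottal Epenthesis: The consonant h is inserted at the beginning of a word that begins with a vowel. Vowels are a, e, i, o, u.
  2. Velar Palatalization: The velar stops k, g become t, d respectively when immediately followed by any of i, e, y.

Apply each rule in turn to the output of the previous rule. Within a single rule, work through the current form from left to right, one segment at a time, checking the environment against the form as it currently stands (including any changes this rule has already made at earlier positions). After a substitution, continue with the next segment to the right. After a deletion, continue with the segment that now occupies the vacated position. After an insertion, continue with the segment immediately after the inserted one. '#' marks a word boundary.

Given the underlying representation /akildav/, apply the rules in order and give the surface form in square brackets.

1 Glottal Epenthesis: [akildav] → [hakildav]
2 Velar Palatalization: [hakildav] → [hatildav]

[hatildav]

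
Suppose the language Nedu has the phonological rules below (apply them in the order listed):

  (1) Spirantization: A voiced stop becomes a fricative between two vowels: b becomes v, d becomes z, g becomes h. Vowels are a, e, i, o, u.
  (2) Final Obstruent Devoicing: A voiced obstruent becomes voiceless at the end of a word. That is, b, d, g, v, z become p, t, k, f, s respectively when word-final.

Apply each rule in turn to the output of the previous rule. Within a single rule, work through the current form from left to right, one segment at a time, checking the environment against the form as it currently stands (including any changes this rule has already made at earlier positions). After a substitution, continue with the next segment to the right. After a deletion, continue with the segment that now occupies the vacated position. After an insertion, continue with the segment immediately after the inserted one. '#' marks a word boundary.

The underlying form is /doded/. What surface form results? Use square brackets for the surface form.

(1) Spirantization: [doded] → [dozed]
(2) Final Obstruent Devoicing: [dozed] → [dozet]

[dozet]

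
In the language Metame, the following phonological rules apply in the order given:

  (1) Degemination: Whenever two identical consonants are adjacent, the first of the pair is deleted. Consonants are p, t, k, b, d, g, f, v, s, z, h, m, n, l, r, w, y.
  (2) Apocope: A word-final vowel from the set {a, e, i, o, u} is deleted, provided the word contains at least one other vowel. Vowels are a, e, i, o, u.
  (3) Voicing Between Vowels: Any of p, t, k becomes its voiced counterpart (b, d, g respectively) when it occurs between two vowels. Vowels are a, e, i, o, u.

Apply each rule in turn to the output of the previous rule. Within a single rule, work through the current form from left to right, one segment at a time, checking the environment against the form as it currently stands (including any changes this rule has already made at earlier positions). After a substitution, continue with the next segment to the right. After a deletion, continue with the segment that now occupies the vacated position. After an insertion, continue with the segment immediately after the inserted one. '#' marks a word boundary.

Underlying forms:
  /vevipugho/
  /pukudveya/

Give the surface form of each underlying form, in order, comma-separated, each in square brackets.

/vevipugho/:
  (1) Degemination: no change — [vevipugho]
  (2) Apocope: [vevipugho] → [vevipugh]
  (3) Voicing Between Vowels: [vevipugh] → [vevibugh]
/pukudveya/:
  (1) Degemination: no change — [pukudveya]
  (2) Apocope: [pukudveya] → [pukudvey]
  (3) Voicing Between Vowels: [pukudvey] → [pugudvey]

[vevibugh], [pugudvey]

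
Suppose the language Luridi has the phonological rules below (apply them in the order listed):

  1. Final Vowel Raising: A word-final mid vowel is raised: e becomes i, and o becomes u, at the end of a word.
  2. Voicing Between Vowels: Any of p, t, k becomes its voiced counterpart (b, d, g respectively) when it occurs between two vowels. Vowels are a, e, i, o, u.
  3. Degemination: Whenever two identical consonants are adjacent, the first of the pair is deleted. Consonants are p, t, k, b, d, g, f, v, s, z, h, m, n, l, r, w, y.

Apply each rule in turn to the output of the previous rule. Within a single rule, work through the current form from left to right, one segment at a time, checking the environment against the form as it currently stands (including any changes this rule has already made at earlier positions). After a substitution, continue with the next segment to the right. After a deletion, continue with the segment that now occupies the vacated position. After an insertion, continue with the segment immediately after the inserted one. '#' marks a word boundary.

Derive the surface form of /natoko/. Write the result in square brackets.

1 Final Vowel Raising: [natoko] → [natoku]
2 Voicing Between Vowels: [natoku] → [nadogu]
3 Degemination: no change — [nadogu]

[nadogu]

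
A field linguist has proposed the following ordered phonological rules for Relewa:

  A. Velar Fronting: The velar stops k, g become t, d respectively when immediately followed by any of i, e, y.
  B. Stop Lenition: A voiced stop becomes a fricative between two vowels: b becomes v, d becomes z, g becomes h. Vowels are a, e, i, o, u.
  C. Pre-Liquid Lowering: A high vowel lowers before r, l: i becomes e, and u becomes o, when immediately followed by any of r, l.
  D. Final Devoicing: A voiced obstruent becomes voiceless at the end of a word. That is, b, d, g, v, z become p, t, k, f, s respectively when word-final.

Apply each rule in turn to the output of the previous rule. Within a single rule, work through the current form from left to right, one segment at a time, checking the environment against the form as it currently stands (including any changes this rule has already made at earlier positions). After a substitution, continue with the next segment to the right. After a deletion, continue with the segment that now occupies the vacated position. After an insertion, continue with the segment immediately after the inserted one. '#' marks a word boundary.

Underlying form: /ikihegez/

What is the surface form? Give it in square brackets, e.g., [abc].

[itihezes]

A Velar Fronting: [ikihegez] → [itihedez]
B Stop Lenition: [itihedez] → [itihezez]
C Pre-Liquid Lowering: no change — [itihezez]
D Final Devoicing: [itihezez] → [itihezes]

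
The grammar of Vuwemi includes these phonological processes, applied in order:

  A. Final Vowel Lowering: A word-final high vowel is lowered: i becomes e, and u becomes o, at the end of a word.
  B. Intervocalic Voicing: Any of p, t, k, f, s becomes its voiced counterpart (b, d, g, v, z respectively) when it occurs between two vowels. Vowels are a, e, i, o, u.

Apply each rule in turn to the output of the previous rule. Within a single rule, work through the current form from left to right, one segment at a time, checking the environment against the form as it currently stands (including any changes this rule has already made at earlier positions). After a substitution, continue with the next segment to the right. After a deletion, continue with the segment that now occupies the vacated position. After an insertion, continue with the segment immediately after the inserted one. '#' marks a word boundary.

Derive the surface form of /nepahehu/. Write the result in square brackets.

[nebaheho]

A Final Vowel Lowering: [nepahehu] → [nepaheho]
B Intervocalic Voicing: [nepaheho] → [nebaheho]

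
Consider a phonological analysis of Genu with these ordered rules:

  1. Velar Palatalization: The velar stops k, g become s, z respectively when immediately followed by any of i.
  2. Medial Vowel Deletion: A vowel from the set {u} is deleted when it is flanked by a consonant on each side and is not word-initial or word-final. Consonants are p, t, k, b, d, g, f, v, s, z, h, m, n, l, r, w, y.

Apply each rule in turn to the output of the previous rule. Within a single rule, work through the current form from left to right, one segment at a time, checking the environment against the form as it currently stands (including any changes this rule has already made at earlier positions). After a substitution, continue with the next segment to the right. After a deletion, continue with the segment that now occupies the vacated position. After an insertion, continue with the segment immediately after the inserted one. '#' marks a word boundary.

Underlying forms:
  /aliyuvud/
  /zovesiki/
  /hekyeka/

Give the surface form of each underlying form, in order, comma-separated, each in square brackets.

[aliyvd], [zovesisi], [hekyeka]

/aliyuvud/:
  1 Velar Palatalization: no change — [aliyuvud]
  2 Medial Vowel Deletion: [aliyuvud] → [aliyvd]
/zovesiki/:
  1 Velar Palatalization: [zovesiki] → [zovesisi]
  2 Medial Vowel Deletion: no change — [zovesisi]
/hekyeka/:
  1 Velar Palatalization: no change — [hekyeka]
  2 Medial Vowel Deletion: no change — [hekyeka]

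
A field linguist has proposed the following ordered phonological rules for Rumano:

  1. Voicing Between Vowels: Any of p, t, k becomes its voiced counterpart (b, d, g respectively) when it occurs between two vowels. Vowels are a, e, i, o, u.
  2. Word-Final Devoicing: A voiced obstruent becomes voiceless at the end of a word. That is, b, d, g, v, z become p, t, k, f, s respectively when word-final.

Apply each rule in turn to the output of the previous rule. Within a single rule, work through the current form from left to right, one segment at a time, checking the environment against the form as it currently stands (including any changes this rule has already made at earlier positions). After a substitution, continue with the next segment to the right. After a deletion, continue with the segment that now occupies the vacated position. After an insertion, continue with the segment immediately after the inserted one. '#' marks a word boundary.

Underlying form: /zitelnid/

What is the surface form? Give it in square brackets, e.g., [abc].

1 Voicing Between Vowels: [zitelnid] → [zidelnid]
2 Word-Final Devoicing: [zidelnid] → [zidelnit]

[zidelnit]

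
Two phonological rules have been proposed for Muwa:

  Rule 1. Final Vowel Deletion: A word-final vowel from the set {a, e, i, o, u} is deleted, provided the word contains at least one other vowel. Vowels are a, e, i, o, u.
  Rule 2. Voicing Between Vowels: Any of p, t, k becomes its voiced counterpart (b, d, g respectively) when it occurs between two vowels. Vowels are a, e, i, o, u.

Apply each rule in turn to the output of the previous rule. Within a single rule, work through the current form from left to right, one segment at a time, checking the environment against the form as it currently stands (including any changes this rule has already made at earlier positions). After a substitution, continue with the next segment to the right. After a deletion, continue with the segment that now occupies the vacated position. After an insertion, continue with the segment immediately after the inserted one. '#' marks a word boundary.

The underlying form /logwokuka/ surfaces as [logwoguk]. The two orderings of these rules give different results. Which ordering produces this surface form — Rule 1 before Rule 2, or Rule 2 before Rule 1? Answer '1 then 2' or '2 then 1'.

Order 1 then 2:
  1 Final Vowel Deletion: [logwokuka] → [logwokuk]
  2 Voicing Between Vowels: [logwokuk] → [logwoguk]
  result: [logwoguk]
Order 2 then 1:
  2 Voicing Between Vowels: [logwokuka] → [logwoguga]
  1 Final Vowel Deletion: [logwoguga] → [logwogug]
  result: [logwogug]

1 then 2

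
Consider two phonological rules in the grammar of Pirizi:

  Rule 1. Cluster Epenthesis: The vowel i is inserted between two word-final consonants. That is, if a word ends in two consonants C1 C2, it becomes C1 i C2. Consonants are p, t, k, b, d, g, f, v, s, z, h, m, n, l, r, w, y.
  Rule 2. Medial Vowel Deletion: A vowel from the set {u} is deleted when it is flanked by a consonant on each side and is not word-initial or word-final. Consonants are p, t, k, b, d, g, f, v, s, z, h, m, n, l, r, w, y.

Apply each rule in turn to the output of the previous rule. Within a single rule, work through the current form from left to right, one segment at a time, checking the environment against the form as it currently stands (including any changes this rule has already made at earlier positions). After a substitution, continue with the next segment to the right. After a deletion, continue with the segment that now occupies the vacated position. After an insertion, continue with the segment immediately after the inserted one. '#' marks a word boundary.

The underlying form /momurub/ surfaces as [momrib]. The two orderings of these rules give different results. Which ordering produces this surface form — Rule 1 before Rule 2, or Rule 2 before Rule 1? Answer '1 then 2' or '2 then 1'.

Order 1 then 2:
  1 Cluster Epenthesis: no change — [momurub]
  2 Medial Vowel Deletion: [momurub] → [momrb]
  result: [momrb]
Order 2 then 1:
  2 Medial Vowel Deletion: [momurub] → [momrb]
  1 Cluster Epenthesis: [momrb] → [momrib]
  result: [momrib]

2 then 1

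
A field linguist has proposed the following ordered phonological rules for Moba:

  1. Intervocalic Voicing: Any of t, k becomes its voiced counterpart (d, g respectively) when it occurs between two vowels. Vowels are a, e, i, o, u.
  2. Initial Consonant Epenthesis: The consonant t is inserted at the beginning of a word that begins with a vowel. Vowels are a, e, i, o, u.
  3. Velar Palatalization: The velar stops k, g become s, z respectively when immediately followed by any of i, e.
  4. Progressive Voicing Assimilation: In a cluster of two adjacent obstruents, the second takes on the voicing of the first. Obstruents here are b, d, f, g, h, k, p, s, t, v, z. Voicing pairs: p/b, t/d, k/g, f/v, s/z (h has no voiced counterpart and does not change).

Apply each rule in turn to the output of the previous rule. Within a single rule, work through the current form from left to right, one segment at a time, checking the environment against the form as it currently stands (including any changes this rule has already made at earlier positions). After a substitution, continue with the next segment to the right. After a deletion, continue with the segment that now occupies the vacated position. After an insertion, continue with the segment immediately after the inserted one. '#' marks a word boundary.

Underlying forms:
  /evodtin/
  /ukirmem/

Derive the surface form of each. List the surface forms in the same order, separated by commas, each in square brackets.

[tevoddin], [tuzirmem]

/evodtin/:
  1 Intervocalic Voicing: no change — [evodtin]
  2 Initial Consonant Epenthesis: [evodtin] → [tevodtin]
  3 Velar Palatalization: no change — [tevodtin]
  4 Progressive Voicing Assimilation: [tevodtin] → [tevoddin]
/ukirmem/:
  1 Intervocalic Voicing: [ukirmem] → [ugirmem]
  2 Initial Consonant Epenthesis: [ugirmem] → [tugirmem]
  3 Velar Palatalization: [tugirmem] → [tuzirmem]
  4 Progressive Voicing Assimilation: no change — [tuzirmem]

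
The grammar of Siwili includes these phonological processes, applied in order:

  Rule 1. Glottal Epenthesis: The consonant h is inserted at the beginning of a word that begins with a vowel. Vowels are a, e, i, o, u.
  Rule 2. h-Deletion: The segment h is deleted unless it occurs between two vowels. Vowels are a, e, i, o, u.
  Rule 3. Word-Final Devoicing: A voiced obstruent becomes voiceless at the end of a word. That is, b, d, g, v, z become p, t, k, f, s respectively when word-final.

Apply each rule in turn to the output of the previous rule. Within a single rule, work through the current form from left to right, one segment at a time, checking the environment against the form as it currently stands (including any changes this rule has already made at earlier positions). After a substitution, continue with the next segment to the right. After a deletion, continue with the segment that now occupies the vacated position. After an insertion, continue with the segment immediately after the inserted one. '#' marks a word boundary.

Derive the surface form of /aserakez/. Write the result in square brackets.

Rule 1 Glottal Epenthesis: [aserakez] → [haserakez]
Rule 2 h-Deletion: [haserakez] → [aserakez]
Rule 3 Word-Final Devoicing: [aserakez] → [aserakes]

[aserakes]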